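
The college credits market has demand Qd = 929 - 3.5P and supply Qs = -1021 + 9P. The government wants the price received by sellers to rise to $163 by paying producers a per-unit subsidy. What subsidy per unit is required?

Required subsidy s = $25 per unit

At a seller price of 163, quantity supplied is -1021 + 9·163 = 446.
Buyers absorb 446 only when they pay Pb with 929 − 3.5·Pb = 446, i.e. Pb = 138.
s = Ps − Pb = 163 − 138 = 25.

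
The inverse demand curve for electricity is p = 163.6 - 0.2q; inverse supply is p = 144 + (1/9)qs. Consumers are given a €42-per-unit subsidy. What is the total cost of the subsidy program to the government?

Pre-subsidy: 163.6 - 0.2q = 144 + (1/9)q gives q* = 63 and p* = 151.
With the rebate, buyers effectively pay pb = ps − 42, where ps is the price sellers receive.
On the curves, pb = 163.6 - 0.2q and ps = 144 + (1/9)q; the wedge ps − pb = 42 gives 144 + (1/9)q − (163.6 - 0.2q) = 42, so q' = 198.
Then pb = 163.6 − 0.2·198 = 124 and ps = 144 + (1/9)·198 = 166.
Government outlay = subsidy × quantity = 42 × 198 = 8316.

Government cost = €8316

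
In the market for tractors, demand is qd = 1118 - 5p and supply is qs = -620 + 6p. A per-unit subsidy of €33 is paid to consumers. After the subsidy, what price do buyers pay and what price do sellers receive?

Pre-subsidy: 1118 - 5p = -620 + 6p gives p* = 158, q* = 328.
With the rebate, buyers effectively pay pb = ps − 33, where ps is the price sellers receive.
Demand in terms of ps becomes qd = 1118 − 5(ps − 33) = 1283 - 5ps. Setting this equal to supply: 1283 - 5ps = -620 + 6ps, so ps = 173.
Buyers pay pb = 173 − 33 = 140; q' = -620 + 6·173 = 418.

Buyers pay €140; sellers receive €173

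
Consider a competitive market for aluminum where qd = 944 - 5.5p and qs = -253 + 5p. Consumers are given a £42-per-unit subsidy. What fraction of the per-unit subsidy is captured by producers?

Producer share = 11/21

Pre-subsidy: 944 - 5.5p = -253 + 5p gives p* = 114, q* = 317.
With the rebate, buyers effectively pay pb = ps − 42, where ps is the price sellers receive.
Demand in terms of ps becomes qd = 944 − 5.5(ps − 42) = 1175 - 5.5ps. Setting this equal to supply: 1175 - 5.5ps = -253 + 5ps, so ps = 136.
Buyers pay pb = 136 − 42 = 94; q' = -253 + 5·136 = 427.
Buyers' price falls by p* − pb = 114 − 94 = 20; sellers' price rises by ps − p* = 136 − 114 = 22.
So producers capture 22/42 = 11/21 of each unit of subsidy.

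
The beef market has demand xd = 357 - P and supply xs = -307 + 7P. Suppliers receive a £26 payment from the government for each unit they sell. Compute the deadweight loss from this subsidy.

Deadweight loss = £295.75

Pre-subsidy: 357 - P = -307 + 7P gives P* = 83, x* = 274.
With the subsidy, sellers receive Ps = Pb + 26 for each unit, where Pb is the price buyers pay.
Supply in terms of Pb becomes xs = -307 + 7(Pb + 26) = -125 + 7Pb. Setting this equal to demand: 357 - Pb = -125 + 7Pb, so Pb = 60.25.
Sellers receive Ps = 60.25 + 26 = 86.25; x' = 357 − 1·60.25 = 296.75.
The subsidy expands output by 296.75 − 274 = 22.75 past the efficient level; on those units the gap between marginal cost and willingness to pay runs from 0 up to 26.
DWL = ½ × 26 × 22.75 = 295.75.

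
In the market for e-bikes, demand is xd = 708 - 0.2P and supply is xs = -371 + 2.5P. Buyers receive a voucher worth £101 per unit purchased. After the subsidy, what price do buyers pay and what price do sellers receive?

Buyers pay 2755/9; sellers receive 3664/9

Pre-subsidy: 708 - 0.2P = -371 + 2.5P gives P* = 10790/27, x* = 16958/27.
With the rebate, buyers effectively pay Pb = Ps − 101, where Ps is the price sellers receive.
Demand in terms of Ps becomes xd = 708 − 0.2(Ps − 101) = 728.2 - 0.2Ps. Setting this equal to supply: 728.2 - 0.2Ps = -371 + 2.5Ps, so Ps = 3664/9.
Buyers pay Pb = 3664/9 − 101 = 2755/9; x' = -371 + 2.5·(3664/9) = 5821/9.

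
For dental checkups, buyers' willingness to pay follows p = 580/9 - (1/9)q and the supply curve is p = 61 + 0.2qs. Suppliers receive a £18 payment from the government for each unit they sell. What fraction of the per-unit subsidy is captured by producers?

Producer share = 9/14

Pre-subsidy: 580/9 - (1/9)q = 61 + 0.2q gives q* = 155/14 and p* = 885/14.
With the subsidy, sellers receive ps = pb + 18 for each unit, where pb is the price buyers pay.
On the curves, pb = 580/9 - (1/9)q and ps = 61 + 0.2q; the wedge ps − pb = 18 gives 61 + 0.2q − (580/9 - (1/9)q) = 18, so q' = 965/14.
Then pb = 580/9 − (1/9)·(965/14) = 795/14 and ps = 61 + 0.2·(965/14) = 1047/14.
Buyers' price falls by p* − pb = 885/14 − 795/14 = 45/7; sellers' price rises by ps − p* = 1047/14 − 885/14 = 81/7.
So producers capture (81/7)/18 = 9/14 of each unit of subsidy.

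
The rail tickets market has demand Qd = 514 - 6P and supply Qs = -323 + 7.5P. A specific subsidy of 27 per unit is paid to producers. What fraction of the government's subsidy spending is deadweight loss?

DWL / government spending = 45/232

Pre-subsidy: 514 - 6P = -323 + 7.5P gives P* = 62, Q* = 142.
With the subsidy, sellers receive Ps = Pb + 27 for each unit, where Pb is the price buyers pay.
Supply in terms of Pb becomes Qs = -323 + 7.5(Pb + 27) = -120.5 + 7.5Pb. Setting this equal to demand: 514 - 6Pb = -120.5 + 7.5Pb, so Pb = 47.
Sellers receive Ps = 47 + 27 = 74; Q' = 514 − 6·47 = 232.
ΔCS = ½(142 + 232)(62 − 47) = 2805; ΔPS = ½(142 + 232)(74 − 62) = 2244.
Government spending = 27 × 232 = 6264.
DWL = ½ × 27 × (232 − 142) = 1215; fraction = 1215 / 6264 = 45/232.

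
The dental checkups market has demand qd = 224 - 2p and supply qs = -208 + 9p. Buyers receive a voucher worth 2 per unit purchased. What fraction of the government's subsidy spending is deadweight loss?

Pre-subsidy: 224 - 2p = -208 + 9p gives p* = 432/11, q* = 1600/11.
With the rebate, buyers effectively pay pb = ps − 2, where ps is the price sellers receive.
Demand in terms of ps becomes qd = 224 − 2(ps − 2) = 228 - 2ps. Setting this equal to supply: 228 - 2ps = -208 + 9ps, so ps = 436/11.
Buyers pay pb = 436/11 − 2 = 414/11; q' = -208 + 9·(436/11) = 1636/11.
ΔCS = ½(1600/11 + 1636/11)(432/11 − 414/11) = 29124/121; ΔPS = ½(1600/11 + 1636/11)(436/11 − 432/11) = 6472/121.
Government spending = 2 × 1636/11 = 3272/11.
DWL = ½ × 2 × (1636/11 − 1600/11) = 36/11; fraction = (36/11) / (3272/11) = 9/818.

DWL / government spending = 9/818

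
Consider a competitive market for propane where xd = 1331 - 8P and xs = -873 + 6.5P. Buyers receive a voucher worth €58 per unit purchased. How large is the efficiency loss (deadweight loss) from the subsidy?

Deadweight loss = €6032

Pre-subsidy: 1331 - 8P = -873 + 6.5P gives P* = 152, x* = 115.
With the rebate, buyers effectively pay Pb = Ps − 58, where Ps is the price sellers receive.
Demand in terms of Ps becomes xd = 1331 − 8(Ps − 58) = 1795 - 8Ps. Setting this equal to supply: 1795 - 8Ps = -873 + 6.5Ps, so Ps = 184.
Buyers pay Pb = 184 − 58 = 126; x' = -873 + 6.5·184 = 323.
The subsidy expands output by 323 − 115 = 208 past the efficient level; on those units the gap between marginal cost and willingness to pay runs from 0 up to 58.
DWL = ½ × 58 × 208 = 6032.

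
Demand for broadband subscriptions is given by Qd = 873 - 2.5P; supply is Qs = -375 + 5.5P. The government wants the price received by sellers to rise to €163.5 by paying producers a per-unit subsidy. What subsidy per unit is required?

Required subsidy s = €24 per unit

At a seller price of 163.5, quantity supplied is -375 + 5.5·163.5 = 524.25.
Buyers absorb 524.25 only when they pay Pb with 873 − 2.5·Pb = 524.25, i.e. Pb = 139.5.
s = Ps − Pb = 163.5 − 139.5 = 24.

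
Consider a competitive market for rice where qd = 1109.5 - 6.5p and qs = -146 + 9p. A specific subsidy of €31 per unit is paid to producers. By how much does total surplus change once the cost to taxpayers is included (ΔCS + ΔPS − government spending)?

Net change in total surplus = -€1813.5

Pre-subsidy: 1109.5 - 6.5p = -146 + 9p gives p* = 81, q* = 583.
With the subsidy, sellers receive ps = pb + 31 for each unit, where pb is the price buyers pay.
Supply in terms of pb becomes qs = -146 + 9(pb + 31) = 133 + 9pb. Setting this equal to demand: 1109.5 - 6.5pb = 133 + 9pb, so pb = 63.
Sellers receive ps = 63 + 31 = 94; q' = 1109.5 − 6.5·63 = 700.
ΔCS = ½(583 + 700)(81 − 63) = 11547; ΔPS = ½(583 + 700)(94 − 81) = 8339.5.
Government spending = 31 × 700 = 21700.
Net change = 11547 + 8339.5 − 21700 = -1813.5. The loss equals the DWL triangle ½·31·117.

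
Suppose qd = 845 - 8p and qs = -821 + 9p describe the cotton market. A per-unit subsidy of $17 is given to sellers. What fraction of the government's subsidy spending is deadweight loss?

Pre-subsidy: 845 - 8p = -821 + 9p gives p* = 98, q* = 61.
With the subsidy, sellers receive ps = pb + 17 for each unit, where pb is the price buyers pay.
Supply in terms of pb becomes qs = -821 + 9(pb + 17) = -668 + 9pb. Setting this equal to demand: 845 - 8pb = -668 + 9pb, so pb = 89.
Sellers receive ps = 89 + 17 = 106; q' = 845 − 8·89 = 133.
ΔCS = ½(61 + 133)(98 − 89) = 873; ΔPS = ½(61 + 133)(106 − 98) = 776.
Government spending = 17 × 133 = 2261.
DWL = ½ × 17 × (133 − 61) = 612; fraction = 612 / 2261 = 36/133.

DWL / government spending = 36/133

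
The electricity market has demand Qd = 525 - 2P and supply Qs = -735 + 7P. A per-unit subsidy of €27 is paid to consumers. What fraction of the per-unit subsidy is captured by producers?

Producer share = 2/9

Pre-subsidy: 525 - 2P = -735 + 7P gives P* = 140, Q* = 245.
With the rebate, buyers effectively pay Pb = Ps − 27, where Ps is the price sellers receive.
Demand in terms of Ps becomes Qd = 525 − 2(Ps − 27) = 579 - 2Ps. Setting this equal to supply: 579 - 2Ps = -735 + 7Ps, so Ps = 146.
Buyers pay Pb = 146 − 27 = 119; Q' = -735 + 7·146 = 287.
Buyers' price falls by P* − Pb = 140 − 119 = 21; sellers' price rises by Ps − P* = 146 − 140 = 6.
So producers capture 6/27 = 2/9 of each unit of subsidy.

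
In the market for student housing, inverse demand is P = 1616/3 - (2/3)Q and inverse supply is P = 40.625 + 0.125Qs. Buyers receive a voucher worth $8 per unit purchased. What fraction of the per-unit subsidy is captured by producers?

Producer share = 3/19

Pre-subsidy: 1616/3 - (2/3)Q = 40.625 + 0.125Q gives Q* = 11953/19 and P* = 2266/19.
With the rebate, buyers effectively pay Pb = Ps − 8, where Ps is the price sellers receive.
On the curves, Pb = 1616/3 - (2/3)Q and Ps = 40.625 + 0.125Q; the wedge Ps − Pb = 8 gives 40.625 + 0.125Q − (1616/3 - (2/3)Q) = 8, so Q' = 12145/19.
Then Pb = 1616/3 − (2/3)·(12145/19) = 2138/19 and Ps = 40.625 + 0.125·(12145/19) = 2290/19.
Buyers' price falls by P* − Pb = 2266/19 − 2138/19 = 128/19; sellers' price rises by Ps − P* = 2290/19 − 2266/19 = 24/19.
So producers capture (24/19)/8 = 3/19 of each unit of subsidy.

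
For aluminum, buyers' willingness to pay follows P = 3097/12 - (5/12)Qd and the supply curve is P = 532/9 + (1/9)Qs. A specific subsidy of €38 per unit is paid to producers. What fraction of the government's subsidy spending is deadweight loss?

DWL / government spending = 36/449

Pre-subsidy: 3097/12 - (5/12)Q = 532/9 + (1/9)Q gives Q* = 377 and P* = 101.
With the subsidy, sellers receive Ps = Pb + 38 for each unit, where Pb is the price buyers pay.
On the curves, Pb = 3097/12 - (5/12)Q and Ps = 532/9 + (1/9)Q; the wedge Ps − Pb = 38 gives 532/9 + (1/9)Q − (3097/12 - (5/12)Q) = 38, so Q' = 449.
Then Pb = 3097/12 − (5/12)·449 = 71 and Ps = 532/9 + (1/9)·449 = 109.
ΔCS = ½(377 + 449)(101 − 71) = 12390; ΔPS = ½(377 + 449)(109 − 101) = 3304.
Government spending = 38 × 449 = 17062.
DWL = ½ × 38 × (449 − 377) = 1368; fraction = 1368 / 17062 = 36/449.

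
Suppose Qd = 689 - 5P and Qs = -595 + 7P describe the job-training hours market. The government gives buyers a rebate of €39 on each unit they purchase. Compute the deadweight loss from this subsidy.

Pre-subsidy: 689 - 5P = -595 + 7P gives P* = 107, Q* = 154.
With the rebate, buyers effectively pay Pb = Ps − 39, where Ps is the price sellers receive.
Demand in terms of Ps becomes Qd = 689 − 5(Ps − 39) = 884 - 5Ps. Setting this equal to supply: 884 - 5Ps = -595 + 7Ps, so Ps = 123.25.
Buyers pay Pb = 123.25 − 39 = 84.25; Q' = -595 + 7·123.25 = 267.75.
The subsidy expands output by 267.75 − 154 = 113.75 past the efficient level; on those units the gap between marginal cost and willingness to pay runs from 0 up to 39.
DWL = ½ × 39 × 113.75 = 2218.125.

Deadweight loss = €2218.125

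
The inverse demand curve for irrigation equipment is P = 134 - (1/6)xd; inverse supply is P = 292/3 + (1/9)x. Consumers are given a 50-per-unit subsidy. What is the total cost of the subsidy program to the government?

Pre-subsidy: 134 - (1/6)x = 292/3 + (1/9)x gives x* = 132 and P* = 112.
With the rebate, buyers effectively pay Pb = Ps − 50, where Ps is the price sellers receive.
On the curves, Pb = 134 - (1/6)x and Ps = 292/3 + (1/9)x; the wedge Ps − Pb = 50 gives 292/3 + (1/9)x − (134 - (1/6)x) = 50, so x' = 312.
Then Pb = 134 − (1/6)·312 = 82 and Ps = 292/3 + (1/9)·312 = 132.
Government outlay = subsidy × quantity = 50 × 312 = 15600.

Government cost = 15600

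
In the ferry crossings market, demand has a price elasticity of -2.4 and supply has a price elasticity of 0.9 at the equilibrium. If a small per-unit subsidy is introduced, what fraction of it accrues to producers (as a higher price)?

Producer share = 8/11

For a small subsidy around the equilibrium, the benefit split depends on the relative slopes, which at a point are proportional to the elasticities.
Buyer share = εs/(εs + |εd|) = 0.9/(0.9 + 2.4) = 3/11; seller share = |εd|/(εs + |εd|) = 8/11.
So producers capture 8/11 of the subsidy.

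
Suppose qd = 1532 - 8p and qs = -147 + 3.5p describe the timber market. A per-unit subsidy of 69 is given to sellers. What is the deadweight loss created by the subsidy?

Deadweight loss = 5796

Pre-subsidy: 1532 - 8p = -147 + 3.5p gives p* = 146, q* = 364.
With the subsidy, sellers receive ps = pb + 69 for each unit, where pb is the price buyers pay.
Supply in terms of pb becomes qs = -147 + 3.5(pb + 69) = 94.5 + 3.5pb. Setting this equal to demand: 1532 - 8pb = 94.5 + 3.5pb, so pb = 125.
Sellers receive ps = 125 + 69 = 194; q' = 1532 − 8·125 = 532.
The subsidy expands output by 532 − 364 = 168 past the efficient level; on those units the gap between marginal cost and willingness to pay runs from 0 up to 69.
DWL = ½ × 69 × 168 = 5796.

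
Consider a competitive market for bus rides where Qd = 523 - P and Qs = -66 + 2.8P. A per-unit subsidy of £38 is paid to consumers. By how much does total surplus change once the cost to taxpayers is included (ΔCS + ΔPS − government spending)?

Net change in total surplus = -£532

Pre-subsidy: 523 - P = -66 + 2.8P gives P* = 155, Q* = 368.
With the rebate, buyers effectively pay Pb = Ps − 38, where Ps is the price sellers receive.
Demand in terms of Ps becomes Qd = 523 − 1(Ps − 38) = 561 - Ps. Setting this equal to supply: 561 - Ps = -66 + 2.8Ps, so Ps = 165.
Buyers pay Pb = 165 − 38 = 127; Q' = -66 + 2.8·165 = 396.
ΔCS = ½(368 + 396)(155 − 127) = 10696; ΔPS = ½(368 + 396)(165 − 155) = 3820.
Government spending = 38 × 396 = 15048.
Net change = 10696 + 3820 − 15048 = -532. The loss equals the DWL triangle ½·38·28.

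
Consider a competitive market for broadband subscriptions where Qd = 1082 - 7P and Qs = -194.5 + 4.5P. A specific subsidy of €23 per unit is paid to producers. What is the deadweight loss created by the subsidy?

Deadweight loss = €724.5

Pre-subsidy: 1082 - 7P = -194.5 + 4.5P gives P* = 111, Q* = 305.
With the subsidy, sellers receive Ps = Pb + 23 for each unit, where Pb is the price buyers pay.
Supply in terms of Pb becomes Qs = -194.5 + 4.5(Pb + 23) = -91 + 4.5Pb. Setting this equal to demand: 1082 - 7Pb = -91 + 4.5Pb, so Pb = 102.
Sellers receive Ps = 102 + 23 = 125; Q' = 1082 − 7·102 = 368.
The subsidy expands output by 368 − 305 = 63 past the efficient level; on those units the gap between marginal cost and willingness to pay runs from 0 up to 23.
DWL = ½ × 23 × 63 = 724.5.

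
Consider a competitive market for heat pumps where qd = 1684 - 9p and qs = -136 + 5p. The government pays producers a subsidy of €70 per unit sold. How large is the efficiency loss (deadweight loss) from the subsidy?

Pre-subsidy: 1684 - 9p = -136 + 5p gives p* = 130, q* = 514.
With the subsidy, sellers receive ps = pb + 70 for each unit, where pb is the price buyers pay.
Supply in terms of pb becomes qs = -136 + 5(pb + 70) = 214 + 5pb. Setting this equal to demand: 1684 - 9pb = 214 + 5pb, so pb = 105.
Sellers receive ps = 105 + 70 = 175; q' = 1684 − 9·105 = 739.
The subsidy expands output by 739 − 514 = 225 past the efficient level; on those units the gap between marginal cost and willingness to pay runs from 0 up to 70.
DWL = ½ × 70 × 225 = 7875.

Deadweight loss = €7875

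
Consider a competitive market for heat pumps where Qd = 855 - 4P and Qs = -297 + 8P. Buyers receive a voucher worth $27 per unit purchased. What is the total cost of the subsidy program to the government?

Pre-subsidy: 855 - 4P = -297 + 8P gives P* = 96, Q* = 471.
With the rebate, buyers effectively pay Pb = Ps − 27, where Ps is the price sellers receive.
Demand in terms of Ps becomes Qd = 855 − 4(Ps − 27) = 963 - 4Ps. Setting this equal to supply: 963 - 4Ps = -297 + 8Ps, so Ps = 105.
Buyers pay Pb = 105 − 27 = 78; Q' = -297 + 8·105 = 543.
Government outlay = subsidy × quantity = 27 × 543 = 14661.

Government cost = $14661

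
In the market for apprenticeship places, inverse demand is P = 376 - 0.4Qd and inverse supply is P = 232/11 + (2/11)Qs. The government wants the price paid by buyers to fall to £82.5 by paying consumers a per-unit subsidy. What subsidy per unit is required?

At a buyer price of 82.5, quantity demanded is 940 − 2.5·82.5 = 733.75.
Sellers supply 733.75 only when they receive Ps = 232/11 + (2/11)·733.75 = 154.5.
s = Ps − Pb = 154.5 − 82.5 = 72.

Required subsidy s = £72 per unit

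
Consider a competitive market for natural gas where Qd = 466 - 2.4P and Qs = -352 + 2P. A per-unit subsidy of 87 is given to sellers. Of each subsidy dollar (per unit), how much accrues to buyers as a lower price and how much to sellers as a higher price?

Buyers gain 435/11 per unit; sellers gain 522/11 per unit

Pre-subsidy: 466 - 2.4P = -352 + 2P gives P* = 2045/11, Q* = 218/11.
With the subsidy, sellers receive Ps = Pb + 87 for each unit, where Pb is the price buyers pay.
Supply in terms of Pb becomes Qs = -352 + 2(Pb + 87) = -178 + 2Pb. Setting this equal to demand: 466 - 2.4Pb = -178 + 2Pb, so Pb = 1610/11.
Sellers receive Ps = 1610/11 + 87 = 2567/11; Q' = 466 − 2.4·(1610/11) = 1262/11.
Buyers' price falls by P* − Pb = 2045/11 − 1610/11 = 435/11; sellers' price rises by Ps − P* = 2567/11 − 2045/11 = 522/11.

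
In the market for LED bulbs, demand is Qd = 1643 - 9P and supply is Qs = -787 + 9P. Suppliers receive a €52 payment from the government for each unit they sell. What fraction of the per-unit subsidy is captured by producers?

Pre-subsidy: 1643 - 9P = -787 + 9P gives P* = 135, Q* = 428.
With the subsidy, sellers receive Ps = Pb + 52 for each unit, where Pb is the price buyers pay.
Supply in terms of Pb becomes Qs = -787 + 9(Pb + 52) = -319 + 9Pb. Setting this equal to demand: 1643 - 9Pb = -319 + 9Pb, so Pb = 109.
Sellers receive Ps = 109 + 52 = 161; Q' = 1643 − 9·109 = 662.
Buyers' price falls by P* − Pb = 135 − 109 = 26; sellers' price rises by Ps − P* = 161 − 135 = 26.
So producers capture 26/52 = 0.5 of each unit of subsidy.

Producer share = 0.5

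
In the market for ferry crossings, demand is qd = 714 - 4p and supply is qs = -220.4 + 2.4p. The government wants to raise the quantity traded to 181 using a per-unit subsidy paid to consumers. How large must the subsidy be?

Required subsidy s = 34 per unit

At q = 181, invert demand for the buyer price: pb = (714 − 181)/4 = 133.25; invert supply for the seller price: ps = (181 − (-220.4))/2.4 = 167.25.
The subsidy must fill the gap: s = ps − pb = 167.25 − 133.25 = 34.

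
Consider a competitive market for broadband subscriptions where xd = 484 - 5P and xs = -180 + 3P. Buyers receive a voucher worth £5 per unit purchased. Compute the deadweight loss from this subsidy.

Pre-subsidy: 484 - 5P = -180 + 3P gives P* = 83, x* = 69.
With the rebate, buyers effectively pay Pb = Ps − 5, where Ps is the price sellers receive.
Demand in terms of Ps becomes xd = 484 − 5(Ps − 5) = 509 - 5Ps. Setting this equal to supply: 509 - 5Ps = -180 + 3Ps, so Ps = 86.125.
Buyers pay Pb = 86.125 − 5 = 81.125; x' = -180 + 3·86.125 = 78.375.
The subsidy expands output by 78.375 − 69 = 9.375 past the efficient level; on those units the gap between marginal cost and willingness to pay runs from 0 up to 5.
DWL = ½ × 5 × 9.375 = 23.4375.

Deadweight loss = £23.4375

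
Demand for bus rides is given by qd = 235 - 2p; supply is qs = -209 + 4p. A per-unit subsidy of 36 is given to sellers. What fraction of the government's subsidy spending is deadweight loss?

DWL / government spending = 8/45

Pre-subsidy: 235 - 2p = -209 + 4p gives p* = 74, q* = 87.
With the subsidy, sellers receive ps = pb + 36 for each unit, where pb is the price buyers pay.
Supply in terms of pb becomes qs = -209 + 4(pb + 36) = -65 + 4pb. Setting this equal to demand: 235 - 2pb = -65 + 4pb, so pb = 50.
Sellers receive ps = 50 + 36 = 86; q' = 235 − 2·50 = 135.
ΔCS = ½(87 + 135)(74 − 50) = 2664; ΔPS = ½(87 + 135)(86 − 74) = 1332.
Government spending = 36 × 135 = 4860.
DWL = ½ × 36 × (135 − 87) = 864; fraction = 864 / 4860 = 8/45.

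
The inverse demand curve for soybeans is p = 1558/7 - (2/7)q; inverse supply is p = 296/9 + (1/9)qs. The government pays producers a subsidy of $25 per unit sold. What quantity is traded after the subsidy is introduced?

q' = 541

Pre-subsidy: 1558/7 - (2/7)q = 296/9 + (1/9)q gives q* = 478 and p* = 86.
With the subsidy, sellers receive ps = pb + 25 for each unit, where pb is the price buyers pay.
On the curves, pb = 1558/7 - (2/7)q and ps = 296/9 + (1/9)q; the wedge ps − pb = 25 gives 296/9 + (1/9)q − (1558/7 - (2/7)q) = 25, so q' = 541.
Then pb = 1558/7 − (2/7)·541 = 68 and ps = 296/9 + (1/9)·541 = 93.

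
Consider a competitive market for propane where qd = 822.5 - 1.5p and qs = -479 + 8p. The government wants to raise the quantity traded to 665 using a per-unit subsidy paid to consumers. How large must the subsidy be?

At q = 665, invert demand for the buyer price: pb = (822.5 − 665)/1.5 = 105; invert supply for the seller price: ps = (665 − (-479))/8 = 143.
The subsidy must fill the gap: s = ps − pb = 143 − 105 = 38.

Required subsidy s = 38 per unit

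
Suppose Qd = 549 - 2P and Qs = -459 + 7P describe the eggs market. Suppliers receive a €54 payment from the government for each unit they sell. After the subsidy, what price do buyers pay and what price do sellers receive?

Buyers pay €70; sellers receive €124

Pre-subsidy: 549 - 2P = -459 + 7P gives P* = 112, Q* = 325.
With the subsidy, sellers receive Ps = Pb + 54 for each unit, where Pb is the price buyers pay.
Supply in terms of Pb becomes Qs = -459 + 7(Pb + 54) = -81 + 7Pb. Setting this equal to demand: 549 - 2Pb = -81 + 7Pb, so Pb = 70.
Sellers receive Ps = 70 + 54 = 124; Q' = 549 − 2·70 = 409.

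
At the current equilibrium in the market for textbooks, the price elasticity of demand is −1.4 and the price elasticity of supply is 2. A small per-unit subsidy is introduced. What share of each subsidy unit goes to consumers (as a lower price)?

Consumer share = 10/17

For a small subsidy around the equilibrium, the benefit split depends on the relative slopes, which at a point are proportional to the elasticities.
Buyer share = εs/(εs + |εd|) = 2/(2 + 1.4) = 10/17; seller share = |εd|/(εs + |εd|) = 7/17.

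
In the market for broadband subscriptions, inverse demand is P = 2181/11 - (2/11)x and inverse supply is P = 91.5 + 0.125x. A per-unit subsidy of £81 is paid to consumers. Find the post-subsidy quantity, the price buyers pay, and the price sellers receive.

Pre-subsidy: 2181/11 - (2/11)x = 91.5 + 0.125x gives x* = 348 and P* = 135.
With the rebate, buyers effectively pay Pb = Ps − 81, where Ps is the price sellers receive.
On the curves, Pb = 2181/11 - (2/11)x and Ps = 91.5 + 0.125x; the wedge Ps − Pb = 81 gives 91.5 + 0.125x − (2181/11 - (2/11)x) = 81, so x' = 612.
Then Pb = 2181/11 − (2/11)·612 = 87 and Ps = 91.5 + 0.125·612 = 168.

x' = 612; buyers pay £87; sellers receive £168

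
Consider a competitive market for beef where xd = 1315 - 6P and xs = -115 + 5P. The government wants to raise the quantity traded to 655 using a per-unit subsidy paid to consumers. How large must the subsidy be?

At x = 655, invert demand for the buyer price: Pb = (1315 − 655)/6 = 110; invert supply for the seller price: Ps = (655 − (-115))/5 = 154.
The subsidy must fill the gap: s = Ps − Pb = 154 − 110 = 44.

Required subsidy s = 44 per unit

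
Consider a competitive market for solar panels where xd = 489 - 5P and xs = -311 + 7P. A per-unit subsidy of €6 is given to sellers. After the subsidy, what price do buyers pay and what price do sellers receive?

Pre-subsidy: 489 - 5P = -311 + 7P gives P* = 200/3, x* = 467/3.
With the subsidy, sellers receive Ps = Pb + 6 for each unit, where Pb is the price buyers pay.
Supply in terms of Pb becomes xs = -311 + 7(Pb + 6) = -269 + 7Pb. Setting this equal to demand: 489 - 5Pb = -269 + 7Pb, so Pb = 379/6.
Sellers receive Ps = 379/6 + 6 = 415/6; x' = 489 − 5·(379/6) = 1039/6.

Buyers pay 379/6; sellers receive 415/6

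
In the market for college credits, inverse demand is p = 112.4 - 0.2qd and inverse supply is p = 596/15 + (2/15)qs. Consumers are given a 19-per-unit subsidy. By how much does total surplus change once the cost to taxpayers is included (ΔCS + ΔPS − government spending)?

Net change in total surplus = -541.5

Pre-subsidy: 112.4 - 0.2q = 596/15 + (2/15)q gives q* = 218 and p* = 68.8.
With the rebate, buyers effectively pay pb = ps − 19, where ps is the price sellers receive.
On the curves, pb = 112.4 - 0.2q and ps = 596/15 + (2/15)q; the wedge ps − pb = 19 gives 596/15 + (2/15)q − (112.4 - 0.2q) = 19, so q' = 275.
Then pb = 112.4 − 0.2·275 = 57.4 and ps = 596/15 + (2/15)·275 = 76.4.
ΔCS = ½(218 + 275)(68.8 − 57.4) = 2810.1; ΔPS = ½(218 + 275)(76.4 − 68.8) = 1873.4.
Government spending = 19 × 275 = 5225.
Net change = 2810.1 + 1873.4 − 5225 = -541.5. The loss equals the DWL triangle ½·19·57.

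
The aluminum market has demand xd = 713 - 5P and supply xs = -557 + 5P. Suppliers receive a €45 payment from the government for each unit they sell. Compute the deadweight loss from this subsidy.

Pre-subsidy: 713 - 5P = -557 + 5P gives P* = 127, x* = 78.
With the subsidy, sellers receive Ps = Pb + 45 for each unit, where Pb is the price buyers pay.
Supply in terms of Pb becomes xs = -557 + 5(Pb + 45) = -332 + 5Pb. Setting this equal to demand: 713 - 5Pb = -332 + 5Pb, so Pb = 104.5.
Sellers receive Ps = 104.5 + 45 = 149.5; x' = 713 − 5·104.5 = 190.5.
The subsidy expands output by 190.5 − 78 = 112.5 past the efficient level; on those units the gap between marginal cost and willingness to pay runs from 0 up to 45.
DWL = ½ × 45 × 112.5 = 2531.25.

Deadweight loss = €2531.25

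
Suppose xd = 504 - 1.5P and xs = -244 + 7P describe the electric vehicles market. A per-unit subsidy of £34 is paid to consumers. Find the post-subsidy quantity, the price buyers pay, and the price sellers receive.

x' = 414; buyers pay £60; sellers receive £94

Pre-subsidy: 504 - 1.5P = -244 + 7P gives P* = 88, x* = 372.
With the rebate, buyers effectively pay Pb = Ps − 34, where Ps is the price sellers receive.
Demand in terms of Ps becomes xd = 504 − 1.5(Ps − 34) = 555 - 1.5Ps. Setting this equal to supply: 555 - 1.5Ps = -244 + 7Ps, so Ps = 94.
Buyers pay Pb = 94 − 34 = 60; x' = -244 + 7·94 = 414.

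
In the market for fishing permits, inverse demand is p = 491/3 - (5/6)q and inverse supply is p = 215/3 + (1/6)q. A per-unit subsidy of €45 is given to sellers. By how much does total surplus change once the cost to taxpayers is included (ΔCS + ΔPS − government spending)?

Net change in total surplus = -€1012.5

Pre-subsidy: 491/3 - (5/6)q = 215/3 + (1/6)q gives q* = 92 and p* = 87.
With the subsidy, sellers receive ps = pb + 45 for each unit, where pb is the price buyers pay.
On the curves, pb = 491/3 - (5/6)q and ps = 215/3 + (1/6)q; the wedge ps − pb = 45 gives 215/3 + (1/6)q − (491/3 - (5/6)q) = 45, so q' = 137.
Then pb = 491/3 − (5/6)·137 = 49.5 and ps = 215/3 + (1/6)·137 = 94.5.
ΔCS = ½(92 + 137)(87 − 49.5) = 4293.75; ΔPS = ½(92 + 137)(94.5 − 87) = 858.75.
Government spending = 45 × 137 = 6165.
Net change = 4293.75 + 858.75 − 6165 = -1012.5. The loss equals the DWL triangle ½·45·45.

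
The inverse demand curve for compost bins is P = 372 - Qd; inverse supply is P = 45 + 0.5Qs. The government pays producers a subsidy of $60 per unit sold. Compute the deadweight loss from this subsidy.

Pre-subsidy: 372 - Q = 45 + 0.5Q gives Q* = 218 and P* = 154.
With the subsidy, sellers receive Ps = Pb + 60 for each unit, where Pb is the price buyers pay.
On the curves, Pb = 372 - Q and Ps = 45 + 0.5Q; the wedge Ps − Pb = 60 gives 45 + 0.5Q − (372 - Q) = 60, so Q' = 258.
Then Pb = 372 − 1·258 = 114 and Ps = 45 + 0.5·258 = 174.
The subsidy expands output by 258 − 218 = 40 past the efficient level; on those units the gap between marginal cost and willingness to pay runs from 0 up to 60.
DWL = ½ × 60 × 40 = 1200.

Deadweight loss = $1200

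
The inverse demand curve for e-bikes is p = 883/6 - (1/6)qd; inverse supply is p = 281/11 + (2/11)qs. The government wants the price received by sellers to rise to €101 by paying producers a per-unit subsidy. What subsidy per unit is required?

At a seller price of 101, quantity supplied is -140.5 + 5.5·101 = 415.
Buyers absorb 415 only when they pay pb = 883/6 − (1/6)·415 = 78.
s = ps − pb = 101 − 78 = 23.

Required subsidy s = €23 per unit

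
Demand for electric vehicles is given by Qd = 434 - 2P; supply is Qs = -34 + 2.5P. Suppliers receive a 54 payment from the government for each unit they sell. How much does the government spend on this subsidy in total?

Pre-subsidy: 434 - 2P = -34 + 2.5P gives P* = 104, Q* = 226.
With the subsidy, sellers receive Ps = Pb + 54 for each unit, where Pb is the price buyers pay.
Supply in terms of Pb becomes Qs = -34 + 2.5(Pb + 54) = 101 + 2.5Pb. Setting this equal to demand: 434 - 2Pb = 101 + 2.5Pb, so Pb = 74.
Sellers receive Ps = 74 + 54 = 128; Q' = 434 − 2·74 = 286.
Government outlay = subsidy × quantity = 54 × 286 = 15444.

Government cost = 15444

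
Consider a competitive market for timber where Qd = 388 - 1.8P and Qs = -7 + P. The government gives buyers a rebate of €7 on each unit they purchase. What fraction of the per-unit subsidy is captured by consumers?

Pre-subsidy: 388 - 1.8P = -7 + P gives P* = 1975/14, Q* = 1877/14.
With the rebate, buyers effectively pay Pb = Ps − 7, where Ps is the price sellers receive.
Demand in terms of Ps becomes Qd = 388 − 1.8(Ps − 7) = 400.6 - 1.8Ps. Setting this equal to supply: 400.6 - 1.8Ps = -7 + Ps, so Ps = 1019/7.
Buyers pay Pb = 1019/7 − 7 = 970/7; Q' = -7 + 1·(1019/7) = 970/7.
Buyers' price falls by P* − Pb = 1975/14 − 970/7 = 2.5; sellers' price rises by Ps − P* = 1019/7 − 1975/14 = 4.5.
So consumers capture 2.5/7 = 5/14 of each unit of subsidy.

Consumer share = 5/14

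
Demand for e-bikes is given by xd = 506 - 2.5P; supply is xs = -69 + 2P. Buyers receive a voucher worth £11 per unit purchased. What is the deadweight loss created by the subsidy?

Deadweight loss = 605/9

Pre-subsidy: 506 - 2.5P = -69 + 2P gives P* = 1150/9, x* = 1679/9.
With the rebate, buyers effectively pay Pb = Ps − 11, where Ps is the price sellers receive.
Demand in terms of Ps becomes xd = 506 − 2.5(Ps − 11) = 533.5 - 2.5Ps. Setting this equal to supply: 533.5 - 2.5Ps = -69 + 2Ps, so Ps = 1205/9.
Buyers pay Pb = 1205/9 − 11 = 1106/9; x' = -69 + 2·(1205/9) = 1789/9.
The subsidy expands output by 1789/9 − 1679/9 = 110/9 past the efficient level; on those units the gap between marginal cost and willingness to pay runs from 0 up to 11.
DWL = ½ × 11 × 110/9 = 605/9.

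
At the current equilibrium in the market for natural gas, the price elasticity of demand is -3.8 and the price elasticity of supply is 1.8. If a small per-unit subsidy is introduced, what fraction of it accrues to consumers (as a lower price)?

For a small subsidy around the equilibrium, the benefit split depends on the relative slopes, which at a point are proportional to the elasticities.
Buyer share = εs/(εs + |εd|) = 1.8/(1.8 + 3.8) = 9/28; seller share = |εd|/(εs + |εd|) = 19/28.

Consumer share = 9/28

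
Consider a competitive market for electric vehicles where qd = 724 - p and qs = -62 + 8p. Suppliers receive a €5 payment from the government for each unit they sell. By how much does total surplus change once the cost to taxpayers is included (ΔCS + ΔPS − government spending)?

Pre-subsidy: 724 - p = -62 + 8p gives p* = 262/3, q* = 1910/3.
With the subsidy, sellers receive ps = pb + 5 for each unit, where pb is the price buyers pay.
Supply in terms of pb becomes qs = -62 + 8(pb + 5) = -22 + 8pb. Setting this equal to demand: 724 - pb = -22 + 8pb, so pb = 746/9.
Sellers receive ps = 746/9 + 5 = 791/9; q' = 724 − 1·(746/9) = 5770/9.
ΔCS = ½(1910/3 + 5770/9)(262/3 − 746/9) = 230000/81; ΔPS = ½(1910/3 + 5770/9)(791/9 − 262/3) = 28750/81.
Government spending = 5 × 5770/9 = 28850/9.
Net change = 230000/81 + 28750/81 − 28850/9 = -100/9. The loss equals the DWL triangle ½·5·40/9.

Net change in total surplus = -100/9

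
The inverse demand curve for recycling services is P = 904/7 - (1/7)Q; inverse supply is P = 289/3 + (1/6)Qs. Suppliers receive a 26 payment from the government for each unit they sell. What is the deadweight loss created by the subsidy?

Deadweight loss = 1092

Pre-subsidy: 904/7 - (1/7)Q = 289/3 + (1/6)Q gives Q* = 106 and P* = 114.
With the subsidy, sellers receive Ps = Pb + 26 for each unit, where Pb is the price buyers pay.
On the curves, Pb = 904/7 - (1/7)Q and Ps = 289/3 + (1/6)Q; the wedge Ps − Pb = 26 gives 289/3 + (1/6)Q − (904/7 - (1/7)Q) = 26, so Q' = 190.
Then Pb = 904/7 − (1/7)·190 = 102 and Ps = 289/3 + (1/6)·190 = 128.
The subsidy expands output by 190 − 106 = 84 past the efficient level; on those units the gap between marginal cost and willingness to pay runs from 0 up to 26.
DWL = ½ × 26 × 84 = 1092.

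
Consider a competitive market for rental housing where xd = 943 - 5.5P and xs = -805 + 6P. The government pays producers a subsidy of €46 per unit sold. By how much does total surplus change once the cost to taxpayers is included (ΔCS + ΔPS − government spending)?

Pre-subsidy: 943 - 5.5P = -805 + 6P gives P* = 152, x* = 107.
With the subsidy, sellers receive Ps = Pb + 46 for each unit, where Pb is the price buyers pay.
Supply in terms of Pb becomes xs = -805 + 6(Pb + 46) = -529 + 6Pb. Setting this equal to demand: 943 - 5.5Pb = -529 + 6Pb, so Pb = 128.
Sellers receive Ps = 128 + 46 = 174; x' = 943 − 5.5·128 = 239.
ΔCS = ½(107 + 239)(152 − 128) = 4152; ΔPS = ½(107 + 239)(174 − 152) = 3806.
Government spending = 46 × 239 = 10994.
Net change = 4152 + 3806 − 10994 = -3036. The loss equals the DWL triangle ½·46·132.

Net change in total surplus = -€3036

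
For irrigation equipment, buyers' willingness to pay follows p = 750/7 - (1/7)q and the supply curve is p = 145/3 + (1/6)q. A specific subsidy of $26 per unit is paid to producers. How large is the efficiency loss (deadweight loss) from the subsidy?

Pre-subsidy: 750/7 - (1/7)q = 145/3 + (1/6)q gives q* = 190 and p* = 80.
With the subsidy, sellers receive ps = pb + 26 for each unit, where pb is the price buyers pay.
On the curves, pb = 750/7 - (1/7)q and ps = 145/3 + (1/6)q; the wedge ps − pb = 26 gives 145/3 + (1/6)q − (750/7 - (1/7)q) = 26, so q' = 274.
Then pb = 750/7 − (1/7)·274 = 68 and ps = 145/3 + (1/6)·274 = 94.
The subsidy expands output by 274 − 190 = 84 past the efficient level; on those units the gap between marginal cost and willingness to pay runs from 0 up to 26.
DWL = ½ × 26 × 84 = 1092.

Deadweight loss = $1092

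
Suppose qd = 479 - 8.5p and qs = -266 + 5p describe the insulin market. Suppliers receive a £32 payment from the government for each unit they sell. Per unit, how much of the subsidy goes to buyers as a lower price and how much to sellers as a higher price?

Pre-subsidy: 479 - 8.5p = -266 + 5p gives p* = 1490/27, q* = 268/27.
With the subsidy, sellers receive ps = pb + 32 for each unit, where pb is the price buyers pay.
Supply in terms of pb becomes qs = -266 + 5(pb + 32) = -106 + 5pb. Setting this equal to demand: 479 - 8.5pb = -106 + 5pb, so pb = 130/3.
Sellers receive ps = 130/3 + 32 = 226/3; q' = 479 − 8.5·(130/3) = 332/3.
Buyers' price falls by p* − pb = 1490/27 − 130/3 = 320/27; sellers' price rises by ps − p* = 226/3 − 1490/27 = 544/27.

Buyers gain 320/27 per unit; sellers gain 544/27 per unit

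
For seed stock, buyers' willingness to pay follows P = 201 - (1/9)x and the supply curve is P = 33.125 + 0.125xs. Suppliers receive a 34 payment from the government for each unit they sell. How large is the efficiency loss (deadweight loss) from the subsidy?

Pre-subsidy: 201 - (1/9)x = 33.125 + 0.125x gives x* = 711 and P* = 122.
With the subsidy, sellers receive Ps = Pb + 34 for each unit, where Pb is the price buyers pay.
On the curves, Pb = 201 - (1/9)x and Ps = 33.125 + 0.125x; the wedge Ps − Pb = 34 gives 33.125 + 0.125x − (201 - (1/9)x) = 34, so x' = 855.
Then Pb = 201 − (1/9)·855 = 106 and Ps = 33.125 + 0.125·855 = 140.
The subsidy expands output by 855 − 711 = 144 past the efficient level; on those units the gap between marginal cost and willingness to pay runs from 0 up to 34.
DWL = ½ × 34 × 144 = 2448.

Deadweight loss = 2448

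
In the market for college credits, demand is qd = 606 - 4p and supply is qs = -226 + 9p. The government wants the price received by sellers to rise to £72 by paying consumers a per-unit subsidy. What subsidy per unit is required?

Required subsidy s = £26 per unit

At a seller price of 72, quantity supplied is -226 + 9·72 = 422.
Buyers absorb 422 only when they pay pb with 606 − 4·pb = 422, i.e. pb = 46.
s = ps − pb = 72 − 46 = 26.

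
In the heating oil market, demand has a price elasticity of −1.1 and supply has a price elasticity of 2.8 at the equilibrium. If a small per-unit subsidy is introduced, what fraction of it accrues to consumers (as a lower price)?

Consumer share = 28/39

For a small subsidy around the equilibrium, the benefit split depends on the relative slopes, which at a point are proportional to the elasticities.
Buyer share = εs/(εs + |εd|) = 2.8/(2.8 + 1.1) = 28/39; seller share = |εd|/(εs + |εd|) = 11/39.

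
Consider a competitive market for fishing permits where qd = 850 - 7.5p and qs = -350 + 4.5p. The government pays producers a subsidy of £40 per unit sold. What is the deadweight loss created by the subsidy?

Deadweight loss = £2250

Pre-subsidy: 850 - 7.5p = -350 + 4.5p gives p* = 100, q* = 100.
With the subsidy, sellers receive ps = pb + 40 for each unit, where pb is the price buyers pay.
Supply in terms of pb becomes qs = -350 + 4.5(pb + 40) = -170 + 4.5pb. Setting this equal to demand: 850 - 7.5pb = -170 + 4.5pb, so pb = 85.
Sellers receive ps = 85 + 40 = 125; q' = 850 − 7.5·85 = 212.5.
The subsidy expands output by 212.5 − 100 = 112.5 past the efficient level; on those units the gap between marginal cost and willingness to pay runs from 0 up to 40.
DWL = ½ × 40 × 112.5 = 2250.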